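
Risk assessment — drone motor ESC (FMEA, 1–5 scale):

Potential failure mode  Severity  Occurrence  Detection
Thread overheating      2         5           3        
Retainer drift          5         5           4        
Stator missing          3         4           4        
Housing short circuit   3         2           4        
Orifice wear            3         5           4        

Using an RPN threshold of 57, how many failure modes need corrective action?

2

RPN = Severity × Occurrence × Detection:
  Thread overheating: 2 × 5 × 3 = 30
  Retainer drift: 5 × 5 × 4 = 100
  Stator missing: 3 × 4 × 4 = 48
  Housing short circuit: 3 × 2 × 4 = 24
  Orifice wear: 3 × 5 × 4 = 60
Modes with RPN ≥ 57: Retainer drift (100), Orifice wear (60) → 2.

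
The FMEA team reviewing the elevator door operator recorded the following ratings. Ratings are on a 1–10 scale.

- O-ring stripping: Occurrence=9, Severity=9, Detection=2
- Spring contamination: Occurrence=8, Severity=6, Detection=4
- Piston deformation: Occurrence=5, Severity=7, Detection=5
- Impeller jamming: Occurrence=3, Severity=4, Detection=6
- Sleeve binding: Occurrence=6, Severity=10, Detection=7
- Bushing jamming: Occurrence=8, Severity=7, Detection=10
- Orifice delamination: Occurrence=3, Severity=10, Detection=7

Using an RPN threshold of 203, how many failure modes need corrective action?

RPN = Severity × Occurrence × Detection:
  O-ring stripping: 9 × 9 × 2 = 162
  Spring contamination: 6 × 8 × 4 = 192
  Piston deformation: 7 × 5 × 5 = 175
  Impeller jamming: 4 × 3 × 6 = 72
  Sleeve binding: 10 × 6 × 7 = 420
  Bushing jamming: 7 × 8 × 10 = 560
  Orifice delamination: 10 × 3 × 7 = 210
Modes with RPN ≥ 203: Sleeve binding (420), Bushing jamming (560), Orifice delamination (210) → 3.

3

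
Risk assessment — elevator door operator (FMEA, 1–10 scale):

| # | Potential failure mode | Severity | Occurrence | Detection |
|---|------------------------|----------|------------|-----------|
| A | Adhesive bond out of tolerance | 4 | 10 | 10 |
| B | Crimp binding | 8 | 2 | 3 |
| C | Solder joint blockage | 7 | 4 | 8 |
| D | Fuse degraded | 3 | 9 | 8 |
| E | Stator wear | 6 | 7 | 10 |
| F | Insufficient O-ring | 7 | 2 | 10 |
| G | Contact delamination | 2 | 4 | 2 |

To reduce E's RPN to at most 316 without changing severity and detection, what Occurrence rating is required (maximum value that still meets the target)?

5

E: S=6, O=7, D=10 → current RPN = 420.
Fixed product = 60. Need 60 × O ≤ 316, so O ≤ 316/60 = 5.27.
Maximum integer Occurrence rating = 5 (gives RPN 300; O=6 would give 360 > 316).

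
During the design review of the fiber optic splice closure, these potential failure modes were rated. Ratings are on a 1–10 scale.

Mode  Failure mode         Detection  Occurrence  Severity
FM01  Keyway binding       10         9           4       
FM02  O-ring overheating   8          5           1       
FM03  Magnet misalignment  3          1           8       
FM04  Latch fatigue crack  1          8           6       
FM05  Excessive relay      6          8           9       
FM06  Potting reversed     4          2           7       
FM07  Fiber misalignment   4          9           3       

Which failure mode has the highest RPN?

FM05

RPN = Severity × Occurrence × Detection:
  FM01: 4 × 9 × 10 = 360
  FM02: 1 × 5 × 8 = 40
  FM03: 8 × 1 × 3 = 24
  FM04: 6 × 8 × 1 = 48
  FM05: 9 × 8 × 6 = 432
  FM06: 7 × 2 × 4 = 56
  FM07: 3 × 9 × 4 = 108
Highest RPN is 432 → FM05.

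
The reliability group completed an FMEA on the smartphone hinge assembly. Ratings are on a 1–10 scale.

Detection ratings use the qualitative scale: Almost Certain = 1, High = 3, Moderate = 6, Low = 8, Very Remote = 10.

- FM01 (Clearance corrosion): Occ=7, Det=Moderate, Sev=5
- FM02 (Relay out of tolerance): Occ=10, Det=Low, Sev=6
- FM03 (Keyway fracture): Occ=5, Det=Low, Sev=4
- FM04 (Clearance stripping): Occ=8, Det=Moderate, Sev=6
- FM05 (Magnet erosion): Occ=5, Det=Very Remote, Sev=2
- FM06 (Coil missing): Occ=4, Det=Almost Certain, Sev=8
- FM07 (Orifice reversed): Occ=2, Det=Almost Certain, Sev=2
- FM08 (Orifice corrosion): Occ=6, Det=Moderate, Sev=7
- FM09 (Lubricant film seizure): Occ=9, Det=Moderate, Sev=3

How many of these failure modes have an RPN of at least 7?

RPN = Severity × Occurrence × Detection:
  FM01: 5 × 7 × 6 = 210
  FM02: 6 × 10 × 8 = 480
  FM03: 4 × 5 × 8 = 160
  FM04: 6 × 8 × 6 = 288
  FM05: 2 × 5 × 10 = 100
  FM06: 8 × 4 × 1 = 32
  FM07: 2 × 2 × 1 = 4
  FM08: 7 × 6 × 6 = 252
  FM09: 3 × 9 × 6 = 162
Modes with RPN ≥ 7: FM01 (210), FM02 (480), FM03 (160), FM04 (288), FM05 (100), FM06 (32), FM08 (252), FM09 (162) → 8.

8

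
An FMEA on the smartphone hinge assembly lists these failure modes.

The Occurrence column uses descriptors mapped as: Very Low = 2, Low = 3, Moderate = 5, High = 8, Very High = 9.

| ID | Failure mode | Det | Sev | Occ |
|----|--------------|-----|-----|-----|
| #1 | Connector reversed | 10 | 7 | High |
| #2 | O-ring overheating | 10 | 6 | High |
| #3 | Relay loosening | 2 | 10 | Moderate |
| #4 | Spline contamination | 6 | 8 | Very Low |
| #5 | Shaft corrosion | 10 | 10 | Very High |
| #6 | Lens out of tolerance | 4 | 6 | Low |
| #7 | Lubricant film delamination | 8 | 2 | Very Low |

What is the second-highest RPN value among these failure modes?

RPN = Severity × Occurrence × Detection:
  #1: 7 × 8 × 10 = 560
  #2: 6 × 8 × 10 = 480
  #3: 10 × 5 × 2 = 100
  #4: 8 × 2 × 6 = 96
  #5: 10 × 9 × 10 = 900
  #6: 6 × 3 × 4 = 72
  #7: 2 × 2 × 8 = 32
Sorted descending: 900, 560, 480, 100, 96, 72, 32.
The second-highest RPN is 560 (#1).

560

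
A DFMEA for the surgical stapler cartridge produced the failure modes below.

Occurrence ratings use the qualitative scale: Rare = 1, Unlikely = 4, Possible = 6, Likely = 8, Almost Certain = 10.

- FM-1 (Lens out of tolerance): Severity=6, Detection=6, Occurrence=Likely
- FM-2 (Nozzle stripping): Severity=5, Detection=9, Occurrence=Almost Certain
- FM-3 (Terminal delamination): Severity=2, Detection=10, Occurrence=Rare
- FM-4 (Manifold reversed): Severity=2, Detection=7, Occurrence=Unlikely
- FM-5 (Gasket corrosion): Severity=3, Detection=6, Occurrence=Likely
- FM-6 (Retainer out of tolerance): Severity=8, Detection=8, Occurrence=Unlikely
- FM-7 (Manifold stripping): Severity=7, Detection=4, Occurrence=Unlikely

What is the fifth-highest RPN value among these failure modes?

RPN = Severity × Occurrence × Detection:
  FM-1: 6 × 8 × 6 = 288
  FM-2: 5 × 10 × 9 = 450
  FM-3: 2 × 1 × 10 = 20
  FM-4: 2 × 4 × 7 = 56
  FM-5: 3 × 8 × 6 = 144
  FM-6: 8 × 4 × 8 = 256
  FM-7: 7 × 4 × 4 = 112
Sorted descending: 450, 288, 256, 144, 112, 56, 20.
The fifth-highest RPN is 112 (FM-7).

112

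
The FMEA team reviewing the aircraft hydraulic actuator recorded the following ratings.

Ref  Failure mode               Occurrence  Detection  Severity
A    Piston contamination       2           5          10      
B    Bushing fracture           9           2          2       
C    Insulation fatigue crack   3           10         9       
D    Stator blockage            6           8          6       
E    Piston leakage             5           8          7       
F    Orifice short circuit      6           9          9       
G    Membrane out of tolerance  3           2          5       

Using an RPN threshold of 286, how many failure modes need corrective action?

2

RPN = Severity × Occurrence × Detection:
  A: 10 × 2 × 5 = 100
  B: 2 × 9 × 2 = 36
  C: 9 × 3 × 10 = 270
  D: 6 × 6 × 8 = 288
  E: 7 × 5 × 8 = 280
  F: 9 × 6 × 9 = 486
  G: 5 × 3 × 2 = 30
Modes with RPN ≥ 286: D (288), F (486) → 2.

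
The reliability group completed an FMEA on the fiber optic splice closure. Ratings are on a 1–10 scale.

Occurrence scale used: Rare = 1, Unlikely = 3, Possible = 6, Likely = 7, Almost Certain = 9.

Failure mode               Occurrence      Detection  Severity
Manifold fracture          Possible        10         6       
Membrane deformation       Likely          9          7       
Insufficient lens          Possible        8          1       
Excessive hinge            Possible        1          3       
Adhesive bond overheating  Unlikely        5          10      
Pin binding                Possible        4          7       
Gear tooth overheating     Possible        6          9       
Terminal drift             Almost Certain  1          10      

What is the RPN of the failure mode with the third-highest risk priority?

324

RPN = Severity × Occurrence × Detection:
  Manifold fracture: 6 × 6 × 10 = 360
  Membrane deformation: 7 × 7 × 9 = 441
  Insufficient lens: 1 × 6 × 8 = 48
  Excessive hinge: 3 × 6 × 1 = 18
  Adhesive bond overheating: 10 × 3 × 5 = 150
  Pin binding: 7 × 6 × 4 = 168
  Gear tooth overheating: 9 × 6 × 6 = 324
  Terminal drift: 10 × 9 × 1 = 90
Sorted descending: 441, 360, 324, 168, 150, 90, 48, 18.
The third-highest RPN is 324 (Gear tooth overheating).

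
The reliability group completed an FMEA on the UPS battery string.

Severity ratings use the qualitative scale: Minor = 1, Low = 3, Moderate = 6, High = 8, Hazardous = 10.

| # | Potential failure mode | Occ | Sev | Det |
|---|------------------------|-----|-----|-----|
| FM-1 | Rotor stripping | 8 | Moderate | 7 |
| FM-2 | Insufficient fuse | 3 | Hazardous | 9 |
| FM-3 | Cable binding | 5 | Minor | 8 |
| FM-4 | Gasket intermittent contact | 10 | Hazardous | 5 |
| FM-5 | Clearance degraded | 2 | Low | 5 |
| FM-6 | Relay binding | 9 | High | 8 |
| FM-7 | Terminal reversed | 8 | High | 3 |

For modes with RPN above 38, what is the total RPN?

RPN = Severity × Occurrence × Detection:
  FM-1: 6 × 8 × 7 = 336
  FM-2: 10 × 3 × 9 = 270
  FM-3: 1 × 5 × 8 = 40
  FM-4: 10 × 10 × 5 = 500
  FM-5: 3 × 2 × 5 = 30
  FM-6: 8 × 9 × 8 = 576
  FM-7: 8 × 8 × 3 = 192
RPN > 38: FM-1 (336), FM-2 (270), FM-3 (40), FM-4 (500), FM-6 (576), FM-7 (192).
Sum: 336 + 270 + 40 + 500 + 576 + 192 = 1914.

1914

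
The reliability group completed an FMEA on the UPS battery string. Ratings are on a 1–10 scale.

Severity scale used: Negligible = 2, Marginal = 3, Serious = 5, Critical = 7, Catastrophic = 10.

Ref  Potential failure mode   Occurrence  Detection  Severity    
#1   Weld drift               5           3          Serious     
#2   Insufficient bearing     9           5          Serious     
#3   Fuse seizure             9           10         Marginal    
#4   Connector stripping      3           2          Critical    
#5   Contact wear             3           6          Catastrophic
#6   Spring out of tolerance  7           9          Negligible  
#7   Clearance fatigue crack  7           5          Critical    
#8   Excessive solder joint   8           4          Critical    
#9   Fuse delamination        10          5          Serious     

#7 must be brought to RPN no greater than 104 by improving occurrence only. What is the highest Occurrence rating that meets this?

#7: S=7, O=7, D=5 → current RPN = 245.
Fixed product = 35. Need 35 × O ≤ 104, so O ≤ 104/35 = 2.97.
Maximum integer Occurrence rating = 2 (gives RPN 70; O=3 would give 105 > 104).

2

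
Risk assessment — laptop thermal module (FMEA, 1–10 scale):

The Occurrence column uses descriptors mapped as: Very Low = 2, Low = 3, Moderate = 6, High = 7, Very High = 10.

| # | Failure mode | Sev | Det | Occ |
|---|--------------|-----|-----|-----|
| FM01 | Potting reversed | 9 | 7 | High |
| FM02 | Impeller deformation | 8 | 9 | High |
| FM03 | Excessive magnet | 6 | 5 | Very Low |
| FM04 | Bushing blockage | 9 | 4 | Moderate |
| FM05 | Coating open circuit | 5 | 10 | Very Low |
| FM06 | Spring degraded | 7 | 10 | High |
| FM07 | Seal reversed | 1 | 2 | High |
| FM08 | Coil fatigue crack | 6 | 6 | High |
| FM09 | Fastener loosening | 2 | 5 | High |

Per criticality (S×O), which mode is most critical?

FM01

Criticality = Severity × Occurrence:
  FM01: 9 × 7 = 63
  FM02: 8 × 7 = 56
  FM03: 6 × 2 = 12
  FM04: 9 × 6 = 54
  FM05: 5 × 2 = 10
  FM06: 7 × 7 = 49
  FM07: 1 × 7 = 7
  FM08: 6 × 7 = 42
  FM09: 2 × 7 = 14
Highest criticality is 63 → FM01.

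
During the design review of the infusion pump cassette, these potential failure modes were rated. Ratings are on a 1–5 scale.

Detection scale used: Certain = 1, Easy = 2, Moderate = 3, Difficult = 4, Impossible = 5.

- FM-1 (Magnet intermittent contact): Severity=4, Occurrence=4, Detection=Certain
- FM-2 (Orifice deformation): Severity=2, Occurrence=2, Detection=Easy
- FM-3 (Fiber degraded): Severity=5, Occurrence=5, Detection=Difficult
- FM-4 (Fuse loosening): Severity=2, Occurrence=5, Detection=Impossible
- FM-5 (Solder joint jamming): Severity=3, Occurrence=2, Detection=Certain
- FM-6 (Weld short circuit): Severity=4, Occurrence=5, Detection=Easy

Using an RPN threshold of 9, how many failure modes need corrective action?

4

RPN = Severity × Occurrence × Detection:
  FM-1: 4 × 4 × 1 = 16
  FM-2: 2 × 2 × 2 = 8
  FM-3: 5 × 5 × 4 = 100
  FM-4: 2 × 5 × 5 = 50
  FM-5: 3 × 2 × 1 = 6
  FM-6: 4 × 5 × 2 = 40
Modes with RPN ≥ 9: FM-1 (16), FM-3 (100), FM-4 (50), FM-6 (40) → 4.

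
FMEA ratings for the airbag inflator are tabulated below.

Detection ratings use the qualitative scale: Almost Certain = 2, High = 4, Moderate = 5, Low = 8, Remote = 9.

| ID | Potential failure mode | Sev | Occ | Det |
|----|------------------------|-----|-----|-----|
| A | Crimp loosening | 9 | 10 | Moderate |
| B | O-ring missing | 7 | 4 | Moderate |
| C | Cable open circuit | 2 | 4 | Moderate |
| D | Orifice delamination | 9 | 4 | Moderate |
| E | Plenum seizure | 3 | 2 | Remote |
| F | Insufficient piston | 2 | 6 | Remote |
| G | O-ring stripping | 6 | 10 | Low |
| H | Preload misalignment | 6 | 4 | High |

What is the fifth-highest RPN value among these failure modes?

RPN = Severity × Occurrence × Detection:
  A: 9 × 10 × 5 = 450
  B: 7 × 4 × 5 = 140
  C: 2 × 4 × 5 = 40
  D: 9 × 4 × 5 = 180
  E: 3 × 2 × 9 = 54
  F: 2 × 6 × 9 = 108
  G: 6 × 10 × 8 = 480
  H: 6 × 4 × 4 = 96
Sorted descending: 480, 450, 180, 140, 108, 96, 54, 40.
The fifth-highest RPN is 108 (F).

108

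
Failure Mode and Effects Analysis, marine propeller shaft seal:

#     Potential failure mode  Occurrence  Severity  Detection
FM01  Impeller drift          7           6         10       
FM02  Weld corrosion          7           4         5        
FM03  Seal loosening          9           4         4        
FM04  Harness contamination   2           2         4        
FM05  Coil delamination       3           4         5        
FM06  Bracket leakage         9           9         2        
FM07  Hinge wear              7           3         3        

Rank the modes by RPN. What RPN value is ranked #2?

162

RPN = Severity × Occurrence × Detection:
  FM01: 6 × 7 × 10 = 420
  FM02: 4 × 7 × 5 = 140
  FM03: 4 × 9 × 4 = 144
  FM04: 2 × 2 × 4 = 16
  FM05: 4 × 3 × 5 = 60
  FM06: 9 × 9 × 2 = 162
  FM07: 3 × 7 × 3 = 63
Sorted descending: 420, 162, 144, 140, 63, 60, 16.
The second-highest RPN is 162 (FM06).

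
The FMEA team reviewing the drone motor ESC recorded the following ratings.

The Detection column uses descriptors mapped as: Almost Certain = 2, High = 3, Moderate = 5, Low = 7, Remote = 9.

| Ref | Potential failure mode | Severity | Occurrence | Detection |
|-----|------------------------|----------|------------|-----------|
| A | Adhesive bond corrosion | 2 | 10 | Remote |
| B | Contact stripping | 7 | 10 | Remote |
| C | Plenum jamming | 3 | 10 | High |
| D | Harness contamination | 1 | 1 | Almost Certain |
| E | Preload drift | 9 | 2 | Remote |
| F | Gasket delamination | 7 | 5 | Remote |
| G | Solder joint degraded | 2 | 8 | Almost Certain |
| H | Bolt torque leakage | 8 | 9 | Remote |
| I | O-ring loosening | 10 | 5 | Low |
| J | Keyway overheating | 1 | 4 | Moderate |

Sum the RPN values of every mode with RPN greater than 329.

1628

RPN = Severity × Occurrence × Detection:
  A: 2 × 10 × 9 = 180
  B: 7 × 10 × 9 = 630
  C: 3 × 10 × 3 = 90
  D: 1 × 1 × 2 = 2
  E: 9 × 2 × 9 = 162
  F: 7 × 5 × 9 = 315
  G: 2 × 8 × 2 = 32
  H: 8 × 9 × 9 = 648
  I: 10 × 5 × 7 = 350
  J: 1 × 4 × 5 = 20
RPN > 329: B (630), H (648), I (350).
Sum: 630 + 648 + 350 = 1628.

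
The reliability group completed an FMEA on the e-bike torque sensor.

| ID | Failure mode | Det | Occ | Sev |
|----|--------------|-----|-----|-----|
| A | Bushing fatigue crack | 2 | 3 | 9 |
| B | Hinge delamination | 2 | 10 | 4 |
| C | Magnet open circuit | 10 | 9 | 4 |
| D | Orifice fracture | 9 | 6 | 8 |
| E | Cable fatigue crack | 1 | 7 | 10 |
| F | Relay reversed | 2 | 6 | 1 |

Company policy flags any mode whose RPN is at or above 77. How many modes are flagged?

3

RPN = Severity × Occurrence × Detection:
  A: 9 × 3 × 2 = 54
  B: 4 × 10 × 2 = 80
  C: 4 × 9 × 10 = 360
  D: 8 × 6 × 9 = 432
  E: 10 × 7 × 1 = 70
  F: 1 × 6 × 2 = 12
Modes with RPN ≥ 77: B (80), C (360), D (432) → 3.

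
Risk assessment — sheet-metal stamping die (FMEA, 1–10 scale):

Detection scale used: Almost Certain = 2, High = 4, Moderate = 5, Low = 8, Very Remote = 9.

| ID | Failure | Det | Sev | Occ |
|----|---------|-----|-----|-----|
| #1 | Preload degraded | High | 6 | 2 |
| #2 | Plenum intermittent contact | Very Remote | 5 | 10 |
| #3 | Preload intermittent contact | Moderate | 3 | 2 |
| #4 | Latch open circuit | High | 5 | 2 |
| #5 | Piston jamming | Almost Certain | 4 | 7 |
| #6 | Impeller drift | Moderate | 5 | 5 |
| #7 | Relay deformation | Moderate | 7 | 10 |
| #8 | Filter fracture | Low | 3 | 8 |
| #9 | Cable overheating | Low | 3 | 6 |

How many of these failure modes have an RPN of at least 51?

6

RPN = Severity × Occurrence × Detection:
  #1: 6 × 2 × 4 = 48
  #2: 5 × 10 × 9 = 450
  #3: 3 × 2 × 5 = 30
  #4: 5 × 2 × 4 = 40
  #5: 4 × 7 × 2 = 56
  #6: 5 × 5 × 5 = 125
  #7: 7 × 10 × 5 = 350
  #8: 3 × 8 × 8 = 192
  #9: 3 × 6 × 8 = 144
Modes with RPN ≥ 51: #2 (450), #5 (56), #6 (125), #7 (350), #8 (192), #9 (144) → 6.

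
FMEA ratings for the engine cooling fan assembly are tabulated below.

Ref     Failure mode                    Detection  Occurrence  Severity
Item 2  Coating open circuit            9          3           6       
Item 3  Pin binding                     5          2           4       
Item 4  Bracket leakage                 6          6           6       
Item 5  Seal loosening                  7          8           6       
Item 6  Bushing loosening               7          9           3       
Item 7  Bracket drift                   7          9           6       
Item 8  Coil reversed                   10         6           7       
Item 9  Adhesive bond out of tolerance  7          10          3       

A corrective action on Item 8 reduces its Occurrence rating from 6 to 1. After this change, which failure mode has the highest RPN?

Item 7

RPN = Severity × Occurrence × Detection:
  Item 2: 6 × 3 × 9 = 162
  Item 3: 4 × 2 × 5 = 40
  Item 4: 6 × 6 × 6 = 216
  Item 5: 6 × 8 × 7 = 336
  Item 6: 3 × 9 × 7 = 189
  Item 7: 6 × 9 × 7 = 378
  Item 8: 7 × 6 × 10 = 420
  Item 9: 3 × 10 × 7 = 210
After action: Item 8 → 7 × 1 × 10 = 70.
Revised RPNs: Item 7=378, Item 5=336, Item 4=216, Item 9=210, Item 6=189, Item 2=162, Item 8=70, Item 3=40.
Highest is now Item 7 (378).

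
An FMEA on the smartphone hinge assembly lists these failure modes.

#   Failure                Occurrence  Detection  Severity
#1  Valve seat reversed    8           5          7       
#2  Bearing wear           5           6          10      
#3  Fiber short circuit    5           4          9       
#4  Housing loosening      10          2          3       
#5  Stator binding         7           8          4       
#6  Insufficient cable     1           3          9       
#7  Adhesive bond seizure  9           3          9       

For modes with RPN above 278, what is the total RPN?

580

RPN = Severity × Occurrence × Detection:
  #1: 7 × 8 × 5 = 280
  #2: 10 × 5 × 6 = 300
  #3: 9 × 5 × 4 = 180
  #4: 3 × 10 × 2 = 60
  #5: 4 × 7 × 8 = 224
  #6: 9 × 1 × 3 = 27
  #7: 9 × 9 × 3 = 243
RPN > 278: #1 (280), #2 (300).
Sum: 280 + 300 = 580.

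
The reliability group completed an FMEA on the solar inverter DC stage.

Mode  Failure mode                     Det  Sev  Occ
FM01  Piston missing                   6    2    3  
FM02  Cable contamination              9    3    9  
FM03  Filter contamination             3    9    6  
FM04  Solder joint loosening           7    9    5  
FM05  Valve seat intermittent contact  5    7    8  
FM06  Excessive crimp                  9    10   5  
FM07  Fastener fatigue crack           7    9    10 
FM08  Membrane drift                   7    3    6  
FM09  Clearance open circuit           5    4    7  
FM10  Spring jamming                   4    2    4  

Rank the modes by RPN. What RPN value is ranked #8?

RPN = Severity × Occurrence × Detection:
  FM01: 2 × 3 × 6 = 36
  FM02: 3 × 9 × 9 = 243
  FM03: 9 × 6 × 3 = 162
  FM04: 9 × 5 × 7 = 315
  FM05: 7 × 8 × 5 = 280
  FM06: 10 × 5 × 9 = 450
  FM07: 9 × 10 × 7 = 630
  FM08: 3 × 6 × 7 = 126
  FM09: 4 × 7 × 5 = 140
  FM10: 2 × 4 × 4 = 32
Sorted descending: 630, 450, 315, 280, 243, 162, 140, 126, 36, 32.
The eighth-highest RPN is 126 (FM08).

126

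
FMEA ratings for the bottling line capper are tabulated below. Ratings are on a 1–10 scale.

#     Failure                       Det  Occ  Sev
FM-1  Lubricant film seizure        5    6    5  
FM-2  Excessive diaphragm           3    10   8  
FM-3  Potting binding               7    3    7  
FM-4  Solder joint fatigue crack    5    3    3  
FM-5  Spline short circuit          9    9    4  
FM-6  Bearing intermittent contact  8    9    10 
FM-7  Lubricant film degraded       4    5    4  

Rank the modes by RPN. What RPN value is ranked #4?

150

RPN = Severity × Occurrence × Detection:
  FM-1: 5 × 6 × 5 = 150
  FM-2: 8 × 10 × 3 = 240
  FM-3: 7 × 3 × 7 = 147
  FM-4: 3 × 3 × 5 = 45
  FM-5: 4 × 9 × 9 = 324
  FM-6: 10 × 9 × 8 = 720
  FM-7: 4 × 5 × 4 = 80
Sorted descending: 720, 324, 240, 150, 147, 80, 45.
The fourth-highest RPN is 150 (FM-1).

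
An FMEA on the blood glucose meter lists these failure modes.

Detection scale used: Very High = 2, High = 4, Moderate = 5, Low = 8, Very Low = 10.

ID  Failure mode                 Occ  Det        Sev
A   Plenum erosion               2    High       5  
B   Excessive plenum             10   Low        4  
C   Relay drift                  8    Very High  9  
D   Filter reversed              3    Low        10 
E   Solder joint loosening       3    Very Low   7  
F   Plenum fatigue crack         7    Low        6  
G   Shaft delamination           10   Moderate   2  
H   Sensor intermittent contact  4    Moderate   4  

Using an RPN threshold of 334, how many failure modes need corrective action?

RPN = Severity × Occurrence × Detection:
  A: 5 × 2 × 4 = 40
  B: 4 × 10 × 8 = 320
  C: 9 × 8 × 2 = 144
  D: 10 × 3 × 8 = 240
  E: 7 × 3 × 10 = 210
  F: 6 × 7 × 8 = 336
  G: 2 × 10 × 5 = 100
  H: 4 × 4 × 5 = 80
Modes with RPN ≥ 334: F (336) → 1.

1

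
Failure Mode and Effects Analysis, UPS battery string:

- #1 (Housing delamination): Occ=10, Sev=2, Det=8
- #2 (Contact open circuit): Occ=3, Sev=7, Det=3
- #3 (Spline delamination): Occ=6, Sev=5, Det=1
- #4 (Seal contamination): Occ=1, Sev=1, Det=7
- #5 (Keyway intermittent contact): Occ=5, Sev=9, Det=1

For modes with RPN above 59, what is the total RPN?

223

RPN = Severity × Occurrence × Detection:
  #1: 2 × 10 × 8 = 160
  #2: 7 × 3 × 3 = 63
  #3: 5 × 6 × 1 = 30
  #4: 1 × 1 × 7 = 7
  #5: 9 × 5 × 1 = 45
RPN > 59: #1 (160), #2 (63).
Sum: 160 + 63 = 223.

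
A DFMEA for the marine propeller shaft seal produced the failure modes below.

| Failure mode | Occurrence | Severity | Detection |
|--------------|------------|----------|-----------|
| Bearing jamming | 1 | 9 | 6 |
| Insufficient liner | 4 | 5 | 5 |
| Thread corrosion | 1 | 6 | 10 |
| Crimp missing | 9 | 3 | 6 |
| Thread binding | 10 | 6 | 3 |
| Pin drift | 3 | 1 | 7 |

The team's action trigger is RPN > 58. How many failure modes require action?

RPN = Severity × Occurrence × Detection:
  Bearing jamming: 9 × 1 × 6 = 54
  Insufficient liner: 5 × 4 × 5 = 100
  Thread corrosion: 6 × 1 × 10 = 60
  Crimp missing: 3 × 9 × 6 = 162
  Thread binding: 6 × 10 × 3 = 180
  Pin drift: 1 × 3 × 7 = 21
Modes with RPN > 58: Insufficient liner (100), Thread corrosion (60), Crimp missing (162), Thread binding (180) → 4.

4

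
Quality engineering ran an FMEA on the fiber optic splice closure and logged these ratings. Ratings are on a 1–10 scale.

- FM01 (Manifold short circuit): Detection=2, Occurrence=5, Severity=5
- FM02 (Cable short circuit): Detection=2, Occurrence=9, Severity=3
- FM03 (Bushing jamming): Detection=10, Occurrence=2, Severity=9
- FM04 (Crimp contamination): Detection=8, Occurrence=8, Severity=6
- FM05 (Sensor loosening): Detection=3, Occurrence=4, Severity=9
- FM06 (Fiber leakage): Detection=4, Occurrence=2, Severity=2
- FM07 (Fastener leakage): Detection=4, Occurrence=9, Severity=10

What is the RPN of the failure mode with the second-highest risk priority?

RPN = Severity × Occurrence × Detection:
  FM01: 5 × 5 × 2 = 50
  FM02: 3 × 9 × 2 = 54
  FM03: 9 × 2 × 10 = 180
  FM04: 6 × 8 × 8 = 384
  FM05: 9 × 4 × 3 = 108
  FM06: 2 × 2 × 4 = 16
  FM07: 10 × 9 × 4 = 360
Sorted descending: 384, 360, 180, 108, 54, 50, 16.
The second-highest RPN is 360 (FM07).

360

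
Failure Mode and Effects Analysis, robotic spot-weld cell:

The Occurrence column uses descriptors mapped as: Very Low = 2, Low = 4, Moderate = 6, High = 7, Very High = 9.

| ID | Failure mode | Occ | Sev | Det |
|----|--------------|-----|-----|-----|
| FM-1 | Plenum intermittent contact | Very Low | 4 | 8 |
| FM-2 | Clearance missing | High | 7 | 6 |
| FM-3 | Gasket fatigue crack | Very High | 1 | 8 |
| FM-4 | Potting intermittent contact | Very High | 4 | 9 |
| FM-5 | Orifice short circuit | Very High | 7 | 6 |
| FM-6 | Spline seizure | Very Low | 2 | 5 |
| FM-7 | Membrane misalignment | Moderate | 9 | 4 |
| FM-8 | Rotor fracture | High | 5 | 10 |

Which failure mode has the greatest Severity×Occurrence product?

FM-5

Criticality = Severity × Occurrence:
  FM-1: 4 × 2 = 8
  FM-2: 7 × 7 = 49
  FM-3: 1 × 9 = 9
  FM-4: 4 × 9 = 36
  FM-5: 7 × 9 = 63
  FM-6: 2 × 2 = 4
  FM-7: 9 × 6 = 54
  FM-8: 5 × 7 = 35
Highest criticality is 63 → FM-5.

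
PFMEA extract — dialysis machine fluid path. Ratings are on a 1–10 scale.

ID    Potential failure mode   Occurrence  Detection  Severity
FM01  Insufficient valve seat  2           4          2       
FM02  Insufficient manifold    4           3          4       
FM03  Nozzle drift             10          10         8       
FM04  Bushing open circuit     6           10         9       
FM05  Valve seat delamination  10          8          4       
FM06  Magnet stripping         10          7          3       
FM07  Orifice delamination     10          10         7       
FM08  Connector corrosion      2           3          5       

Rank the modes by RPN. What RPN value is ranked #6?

RPN = Severity × Occurrence × Detection:
  FM01: 2 × 2 × 4 = 16
  FM02: 4 × 4 × 3 = 48
  FM03: 8 × 10 × 10 = 800
  FM04: 9 × 6 × 10 = 540
  FM05: 4 × 10 × 8 = 320
  FM06: 3 × 10 × 7 = 210
  FM07: 7 × 10 × 10 = 700
  FM08: 5 × 2 × 3 = 30
Sorted descending: 800, 700, 540, 320, 210, 48, 30, 16.
The sixth-highest RPN is 48 (FM02).

48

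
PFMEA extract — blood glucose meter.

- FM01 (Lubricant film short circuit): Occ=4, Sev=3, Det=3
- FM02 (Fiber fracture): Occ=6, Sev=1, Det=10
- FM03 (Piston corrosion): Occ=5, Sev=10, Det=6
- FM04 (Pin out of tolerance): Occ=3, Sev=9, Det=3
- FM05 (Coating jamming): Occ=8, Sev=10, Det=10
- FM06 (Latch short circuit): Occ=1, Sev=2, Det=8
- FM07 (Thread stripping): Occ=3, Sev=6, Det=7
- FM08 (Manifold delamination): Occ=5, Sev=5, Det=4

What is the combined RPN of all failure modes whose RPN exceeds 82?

1326

RPN = Severity × Occurrence × Detection:
  FM01: 3 × 4 × 3 = 36
  FM02: 1 × 6 × 10 = 60
  FM03: 10 × 5 × 6 = 300
  FM04: 9 × 3 × 3 = 81
  FM05: 10 × 8 × 10 = 800
  FM06: 2 × 1 × 8 = 16
  FM07: 6 × 3 × 7 = 126
  FM08: 5 × 5 × 4 = 100
RPN > 82: FM03 (300), FM05 (800), FM07 (126), FM08 (100).
Sum: 300 + 800 + 126 + 100 = 1326.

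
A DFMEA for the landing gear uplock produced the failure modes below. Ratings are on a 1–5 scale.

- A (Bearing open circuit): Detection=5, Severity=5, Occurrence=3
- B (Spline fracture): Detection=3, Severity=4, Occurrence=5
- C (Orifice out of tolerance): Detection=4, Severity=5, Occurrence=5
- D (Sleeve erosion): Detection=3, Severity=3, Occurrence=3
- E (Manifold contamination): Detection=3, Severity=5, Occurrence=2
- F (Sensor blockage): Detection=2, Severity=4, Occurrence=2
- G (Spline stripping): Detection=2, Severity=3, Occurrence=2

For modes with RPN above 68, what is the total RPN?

175

RPN = Severity × Occurrence × Detection:
  A: 5 × 3 × 5 = 75
  B: 4 × 5 × 3 = 60
  C: 5 × 5 × 4 = 100
  D: 3 × 3 × 3 = 27
  E: 5 × 2 × 3 = 30
  F: 4 × 2 × 2 = 16
  G: 3 × 2 × 2 = 12
RPN > 68: A (75), C (100).
Sum: 75 + 100 = 175.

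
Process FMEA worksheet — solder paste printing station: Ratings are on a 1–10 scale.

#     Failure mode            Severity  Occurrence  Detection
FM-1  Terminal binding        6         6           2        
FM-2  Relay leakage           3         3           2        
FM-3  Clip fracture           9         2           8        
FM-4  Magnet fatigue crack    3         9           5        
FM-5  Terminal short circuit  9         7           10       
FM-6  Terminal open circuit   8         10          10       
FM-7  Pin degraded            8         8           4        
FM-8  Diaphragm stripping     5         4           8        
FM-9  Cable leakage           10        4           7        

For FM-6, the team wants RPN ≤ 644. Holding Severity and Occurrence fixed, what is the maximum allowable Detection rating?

FM-6: S=8, O=10, D=10 → current RPN = 800.
Fixed product = 80. Need 80 × D ≤ 644, so D ≤ 644/80 = 8.05.
Maximum integer Detection rating = 8 (gives RPN 640; D=9 would give 720 > 644).

8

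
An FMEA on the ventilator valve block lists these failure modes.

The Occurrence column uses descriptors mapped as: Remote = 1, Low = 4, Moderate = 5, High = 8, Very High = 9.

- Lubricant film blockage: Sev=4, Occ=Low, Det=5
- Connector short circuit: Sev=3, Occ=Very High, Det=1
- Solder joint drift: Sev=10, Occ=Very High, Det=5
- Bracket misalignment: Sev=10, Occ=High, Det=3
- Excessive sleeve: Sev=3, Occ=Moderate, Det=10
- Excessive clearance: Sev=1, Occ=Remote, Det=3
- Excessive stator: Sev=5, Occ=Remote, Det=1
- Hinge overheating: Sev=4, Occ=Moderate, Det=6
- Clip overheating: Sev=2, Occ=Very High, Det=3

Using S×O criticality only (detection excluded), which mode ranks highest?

Criticality = Severity × Occurrence:
  Lubricant film blockage: 4 × 4 = 16
  Connector short circuit: 3 × 9 = 27
  Solder joint drift: 10 × 9 = 90
  Bracket misalignment: 10 × 8 = 80
  Excessive sleeve: 3 × 5 = 15
  Excessive clearance: 1 × 1 = 1
  Excessive stator: 5 × 1 = 5
  Hinge overheating: 4 × 5 = 20
  Clip overheating: 2 × 9 = 18
Highest criticality is 90 → Solder joint drift.

Solder joint drift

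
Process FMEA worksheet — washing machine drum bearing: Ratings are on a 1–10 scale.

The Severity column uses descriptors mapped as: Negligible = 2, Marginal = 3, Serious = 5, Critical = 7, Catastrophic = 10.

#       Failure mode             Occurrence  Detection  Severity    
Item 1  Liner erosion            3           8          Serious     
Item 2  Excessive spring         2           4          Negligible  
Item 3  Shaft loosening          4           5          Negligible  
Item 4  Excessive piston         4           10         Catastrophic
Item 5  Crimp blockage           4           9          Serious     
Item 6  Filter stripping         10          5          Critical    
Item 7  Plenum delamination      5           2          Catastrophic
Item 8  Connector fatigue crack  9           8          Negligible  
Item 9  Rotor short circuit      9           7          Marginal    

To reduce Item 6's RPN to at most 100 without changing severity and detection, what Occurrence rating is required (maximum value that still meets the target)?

Item 6: S=7, O=10, D=5 → current RPN = 350.
Fixed product = 35. Need 35 × O ≤ 100, so O ≤ 100/35 = 2.86.
Maximum integer Occurrence rating = 2 (gives RPN 70; O=3 would give 105 > 100).

2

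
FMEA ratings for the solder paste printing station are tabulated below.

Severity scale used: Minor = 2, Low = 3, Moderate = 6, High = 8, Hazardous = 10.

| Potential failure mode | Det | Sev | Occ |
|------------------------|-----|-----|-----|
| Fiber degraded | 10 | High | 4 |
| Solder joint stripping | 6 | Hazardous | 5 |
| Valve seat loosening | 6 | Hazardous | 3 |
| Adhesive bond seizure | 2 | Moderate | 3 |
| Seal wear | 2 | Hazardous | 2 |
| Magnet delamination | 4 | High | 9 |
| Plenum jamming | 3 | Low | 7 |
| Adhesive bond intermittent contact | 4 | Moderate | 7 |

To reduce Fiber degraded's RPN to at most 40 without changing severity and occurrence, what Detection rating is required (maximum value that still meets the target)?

1

Fiber degraded: S=8, O=4, D=10 → current RPN = 320.
Fixed product = 32. Need 32 × D ≤ 40, so D ≤ 40/32 = 1.25.
Maximum integer Detection rating = 1 (gives RPN 32; D=2 would give 64 > 40).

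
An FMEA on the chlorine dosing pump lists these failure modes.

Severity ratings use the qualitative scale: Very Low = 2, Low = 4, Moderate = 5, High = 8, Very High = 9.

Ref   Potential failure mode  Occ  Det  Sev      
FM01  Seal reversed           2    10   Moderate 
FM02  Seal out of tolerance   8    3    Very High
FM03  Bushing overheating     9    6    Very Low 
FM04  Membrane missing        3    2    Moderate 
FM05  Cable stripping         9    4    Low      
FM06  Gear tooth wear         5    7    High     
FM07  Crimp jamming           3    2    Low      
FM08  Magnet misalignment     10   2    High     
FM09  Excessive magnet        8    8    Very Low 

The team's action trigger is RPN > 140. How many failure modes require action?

RPN = Severity × Occurrence × Detection:
  FM01: 5 × 2 × 10 = 100
  FM02: 9 × 8 × 3 = 216
  FM03: 2 × 9 × 6 = 108
  FM04: 5 × 3 × 2 = 30
  FM05: 4 × 9 × 4 = 144
  FM06: 8 × 5 × 7 = 280
  FM07: 4 × 3 × 2 = 24
  FM08: 8 × 10 × 2 = 160
  FM09: 2 × 8 × 8 = 128
Modes with RPN > 140: FM02 (216), FM05 (144), FM06 (280), FM08 (160) → 4.

4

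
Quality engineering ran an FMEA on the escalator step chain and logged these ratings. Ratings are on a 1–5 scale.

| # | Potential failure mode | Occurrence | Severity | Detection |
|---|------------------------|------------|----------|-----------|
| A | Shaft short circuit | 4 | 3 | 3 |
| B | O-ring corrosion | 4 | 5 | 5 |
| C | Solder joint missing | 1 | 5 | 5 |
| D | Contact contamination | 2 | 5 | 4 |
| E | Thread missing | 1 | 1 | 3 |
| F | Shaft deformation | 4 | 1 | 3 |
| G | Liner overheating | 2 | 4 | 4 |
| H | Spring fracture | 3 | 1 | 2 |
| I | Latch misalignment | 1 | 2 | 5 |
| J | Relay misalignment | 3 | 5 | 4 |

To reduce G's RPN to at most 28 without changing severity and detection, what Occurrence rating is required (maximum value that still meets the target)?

G: S=4, O=2, D=4 → current RPN = 32.
Fixed product = 16. Need 16 × O ≤ 28, so O ≤ 28/16 = 1.75.
Maximum integer Occurrence rating = 1 (gives RPN 16; O=2 would give 32 > 28).

1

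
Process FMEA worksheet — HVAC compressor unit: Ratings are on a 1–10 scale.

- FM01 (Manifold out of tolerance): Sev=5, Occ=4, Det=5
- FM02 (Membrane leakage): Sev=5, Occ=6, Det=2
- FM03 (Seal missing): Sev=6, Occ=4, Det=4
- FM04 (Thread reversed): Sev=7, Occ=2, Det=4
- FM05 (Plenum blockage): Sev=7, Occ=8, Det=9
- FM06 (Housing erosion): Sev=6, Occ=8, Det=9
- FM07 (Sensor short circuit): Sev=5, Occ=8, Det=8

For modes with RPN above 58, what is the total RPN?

RPN = Severity × Occurrence × Detection:
  FM01: 5 × 4 × 5 = 100
  FM02: 5 × 6 × 2 = 60
  FM03: 6 × 4 × 4 = 96
  FM04: 7 × 2 × 4 = 56
  FM05: 7 × 8 × 9 = 504
  FM06: 6 × 8 × 9 = 432
  FM07: 5 × 8 × 8 = 320
RPN > 58: FM01 (100), FM02 (60), FM03 (96), FM05 (504), FM06 (432), FM07 (320).
Sum: 100 + 60 + 96 + 504 + 432 + 320 = 1512.

1512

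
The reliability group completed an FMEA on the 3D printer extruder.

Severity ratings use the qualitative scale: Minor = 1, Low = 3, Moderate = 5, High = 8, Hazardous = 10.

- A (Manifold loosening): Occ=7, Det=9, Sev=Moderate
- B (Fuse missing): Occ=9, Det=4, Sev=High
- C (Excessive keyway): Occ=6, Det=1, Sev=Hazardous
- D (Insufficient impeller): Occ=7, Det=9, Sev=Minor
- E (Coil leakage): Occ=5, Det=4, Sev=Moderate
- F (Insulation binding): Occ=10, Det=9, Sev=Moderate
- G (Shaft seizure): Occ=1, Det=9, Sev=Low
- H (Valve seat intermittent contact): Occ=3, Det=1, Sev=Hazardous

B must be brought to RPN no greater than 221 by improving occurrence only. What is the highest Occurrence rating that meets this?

B: S=8, O=9, D=4 → current RPN = 288.
Fixed product = 32. Need 32 × O ≤ 221, so O ≤ 221/32 = 6.91.
Maximum integer Occurrence rating = 6 (gives RPN 192; O=7 would give 224 > 221).

6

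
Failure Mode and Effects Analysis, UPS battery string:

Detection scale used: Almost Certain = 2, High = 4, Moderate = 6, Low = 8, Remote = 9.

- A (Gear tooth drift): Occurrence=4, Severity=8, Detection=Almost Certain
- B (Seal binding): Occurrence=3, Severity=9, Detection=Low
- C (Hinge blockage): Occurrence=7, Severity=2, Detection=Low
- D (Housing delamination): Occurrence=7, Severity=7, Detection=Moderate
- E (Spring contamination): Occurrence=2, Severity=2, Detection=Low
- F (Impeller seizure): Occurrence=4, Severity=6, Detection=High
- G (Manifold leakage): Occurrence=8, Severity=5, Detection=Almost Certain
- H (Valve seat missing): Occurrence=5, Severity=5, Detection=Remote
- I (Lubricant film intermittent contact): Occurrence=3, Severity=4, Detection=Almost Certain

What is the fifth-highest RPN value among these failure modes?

96

RPN = Severity × Occurrence × Detection:
  A: 8 × 4 × 2 = 64
  B: 9 × 3 × 8 = 216
  C: 2 × 7 × 8 = 112
  D: 7 × 7 × 6 = 294
  E: 2 × 2 × 8 = 32
  F: 6 × 4 × 4 = 96
  G: 5 × 8 × 2 = 80
  H: 5 × 5 × 9 = 225
  I: 4 × 3 × 2 = 24
Sorted descending: 294, 225, 216, 112, 96, 80, 64, 32, 24.
The fifth-highest RPN is 96 (F).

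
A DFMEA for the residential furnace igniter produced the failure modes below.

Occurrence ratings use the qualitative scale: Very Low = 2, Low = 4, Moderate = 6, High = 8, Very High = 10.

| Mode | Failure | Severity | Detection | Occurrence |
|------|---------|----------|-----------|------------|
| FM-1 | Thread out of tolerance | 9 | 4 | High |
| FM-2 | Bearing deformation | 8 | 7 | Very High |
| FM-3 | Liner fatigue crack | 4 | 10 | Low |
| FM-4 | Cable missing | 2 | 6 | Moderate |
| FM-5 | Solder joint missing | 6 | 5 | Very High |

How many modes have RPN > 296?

2

RPN = Severity × Occurrence × Detection:
  FM-1: 9 × 8 × 4 = 288
  FM-2: 8 × 10 × 7 = 560
  FM-3: 4 × 4 × 10 = 160
  FM-4: 2 × 6 × 6 = 72
  FM-5: 6 × 10 × 5 = 300
Modes with RPN > 296: FM-2 (560), FM-5 (300) → 2.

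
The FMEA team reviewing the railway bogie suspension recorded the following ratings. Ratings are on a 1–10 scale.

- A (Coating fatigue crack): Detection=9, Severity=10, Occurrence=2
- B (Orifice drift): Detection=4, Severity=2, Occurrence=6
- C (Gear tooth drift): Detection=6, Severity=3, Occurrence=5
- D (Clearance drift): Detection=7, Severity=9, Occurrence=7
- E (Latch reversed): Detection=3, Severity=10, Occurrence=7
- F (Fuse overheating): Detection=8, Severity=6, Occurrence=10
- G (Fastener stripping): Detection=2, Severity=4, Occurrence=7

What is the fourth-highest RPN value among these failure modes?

180

RPN = Severity × Occurrence × Detection:
  A: 10 × 2 × 9 = 180
  B: 2 × 6 × 4 = 48
  C: 3 × 5 × 6 = 90
  D: 9 × 7 × 7 = 441
  E: 10 × 7 × 3 = 210
  F: 6 × 10 × 8 = 480
  G: 4 × 7 × 2 = 56
Sorted descending: 480, 441, 210, 180, 90, 56, 48.
The fourth-highest RPN is 180 (A).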